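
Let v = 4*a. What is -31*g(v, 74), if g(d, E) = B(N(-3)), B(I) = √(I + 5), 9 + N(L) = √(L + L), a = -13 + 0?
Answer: -31*√(-4 + I*√6) ≈ -18.214 - 64.62*I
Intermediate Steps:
a = -13
v = -52 (v = 4*(-13) = -52)
N(L) = -9 + √2*√L (N(L) = -9 + √(L + L) = -9 + √(2*L) = -9 + √2*√L)
B(I) = √(5 + I)
g(d, E) = √(-4 + I*√6) (g(d, E) = √(5 + (-9 + √2*√(-3))) = √(5 + (-9 + √2*(I*√3))) = √(5 + (-9 + I*√6)) = √(-4 + I*√6))
-31*g(v, 74) = -31*√(-4 + I*√6)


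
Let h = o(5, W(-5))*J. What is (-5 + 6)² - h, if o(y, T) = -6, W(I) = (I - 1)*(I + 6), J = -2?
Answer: -11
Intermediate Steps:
W(I) = (-1 + I)*(6 + I)
h = 12 (h = -6*(-2) = 12)
(-5 + 6)² - h = (-5 + 6)² - 1*12 = 1² - 12 = 1 - 12 = -11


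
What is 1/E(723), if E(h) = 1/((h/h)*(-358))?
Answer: -358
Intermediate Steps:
E(h) = -1/358 (E(h) = -1/358/1 = 1*(-1/358) = -1/358)
1/E(723) = 1/(-1/358) = -358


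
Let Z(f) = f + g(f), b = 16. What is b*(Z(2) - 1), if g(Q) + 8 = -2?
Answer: -144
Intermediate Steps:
g(Q) = -10 (g(Q) = -8 - 2 = -10)
Z(f) = -10 + f (Z(f) = f - 10 = -10 + f)
b*(Z(2) - 1) = 16*((-10 + 2) - 1) = 16*(-8 - 1) = 16*(-9) = -144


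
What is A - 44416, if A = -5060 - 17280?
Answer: -66756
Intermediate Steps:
A = -22340
A - 44416 = -22340 - 44416 = -66756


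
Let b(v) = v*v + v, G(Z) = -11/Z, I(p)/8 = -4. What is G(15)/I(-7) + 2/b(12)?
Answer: 223/6240 ≈ 0.035737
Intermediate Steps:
I(p) = -32 (I(p) = 8*(-4) = -32)
b(v) = v + v**2 (b(v) = v**2 + v = v + v**2)
G(15)/I(-7) + 2/b(12) = -11/15/(-32) + 2/((12*(1 + 12))) = -11*1/15*(-1/32) + 2/((12*13)) = -11/15*(-1/32) + 2/156 = 11/480 + 2*(1/156) = 11/480 + 1/78 = 223/6240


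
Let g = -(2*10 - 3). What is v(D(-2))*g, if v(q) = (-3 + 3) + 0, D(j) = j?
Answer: 0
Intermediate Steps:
v(q) = 0 (v(q) = 0 + 0 = 0)
g = -17 (g = -(20 - 3) = -1*17 = -17)
v(D(-2))*g = 0*(-17) = 0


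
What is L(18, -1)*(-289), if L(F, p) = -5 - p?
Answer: 1156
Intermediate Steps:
L(18, -1)*(-289) = (-5 - 1*(-1))*(-289) = (-5 + 1)*(-289) = -4*(-289) = 1156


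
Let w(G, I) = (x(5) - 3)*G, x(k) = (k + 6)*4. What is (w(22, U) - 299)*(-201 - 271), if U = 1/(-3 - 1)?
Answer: -284616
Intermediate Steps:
x(k) = 24 + 4*k (x(k) = (6 + k)*4 = 24 + 4*k)
U = -¼ (U = 1/(-4) = -¼ ≈ -0.25000)
w(G, I) = 41*G (w(G, I) = ((24 + 4*5) - 3)*G = ((24 + 20) - 3)*G = (44 - 3)*G = 41*G)
(w(22, U) - 299)*(-201 - 271) = (41*22 - 299)*(-201 - 271) = (902 - 299)*(-472) = 603*(-472) = -284616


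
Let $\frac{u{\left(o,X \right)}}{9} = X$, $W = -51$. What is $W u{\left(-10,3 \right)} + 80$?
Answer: $-1297$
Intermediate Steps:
$u{\left(o,X \right)} = 9 X$
$W u{\left(-10,3 \right)} + 80 = - 51 \cdot 9 \cdot 3 + 80 = \left(-51\right) 27 + 80 = -1377 + 80 = -1297$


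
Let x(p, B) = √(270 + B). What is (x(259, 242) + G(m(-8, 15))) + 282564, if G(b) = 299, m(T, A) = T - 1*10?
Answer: 282863 + 16*√2 ≈ 2.8289e+5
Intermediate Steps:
m(T, A) = -10 + T (m(T, A) = T - 10 = -10 + T)
(x(259, 242) + G(m(-8, 15))) + 282564 = (√(270 + 242) + 299) + 282564 = (√512 + 299) + 282564 = (16*√2 + 299) + 282564 = (299 + 16*√2) + 282564 = 282863 + 16*√2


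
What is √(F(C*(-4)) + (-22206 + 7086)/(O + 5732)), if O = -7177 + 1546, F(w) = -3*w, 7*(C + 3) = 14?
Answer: 2*I*√412383/101 ≈ 12.716*I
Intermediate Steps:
C = -1 (C = -3 + (⅐)*14 = -3 + 2 = -1)
O = -5631
√(F(C*(-4)) + (-22206 + 7086)/(O + 5732)) = √(-(-3)*(-4) + (-22206 + 7086)/(-5631 + 5732)) = √(-3*4 - 15120/101) = √(-12 - 15120*1/101) = √(-12 - 15120/101) = √(-16332/101) = 2*I*√412383/101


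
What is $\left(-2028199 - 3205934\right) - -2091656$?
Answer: $-3142477$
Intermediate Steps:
$\left(-2028199 - 3205934\right) - -2091656 = -5234133 + 2091656 = -3142477$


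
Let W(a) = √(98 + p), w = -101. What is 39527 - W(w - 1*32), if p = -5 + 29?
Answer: 39527 - √122 ≈ 39516.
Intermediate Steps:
p = 24
W(a) = √122 (W(a) = √(98 + 24) = √122)
39527 - W(w - 1*32) = 39527 - √122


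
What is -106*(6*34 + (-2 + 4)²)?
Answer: -22048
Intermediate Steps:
-106*(6*34 + (-2 + 4)²) = -106*(204 + 2²) = -106*(204 + 4) = -106*208 = -22048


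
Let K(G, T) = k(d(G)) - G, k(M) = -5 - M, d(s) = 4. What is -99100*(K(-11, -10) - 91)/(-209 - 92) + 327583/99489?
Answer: -877384428617/29946189 ≈ -29299.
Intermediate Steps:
K(G, T) = -9 - G (K(G, T) = (-5 - 1*4) - G = (-5 - 4) - G = -9 - G)
-99100*(K(-11, -10) - 91)/(-209 - 92) + 327583/99489 = -99100*((-9 - 1*(-11)) - 91)/(-209 - 92) + 327583/99489 = -99100/(-301/((-9 + 11) - 91)) + 327583*(1/99489) = -99100/(-301/(2 - 91)) + 327583/99489 = -99100/(-301/(-89)) + 327583/99489 = -99100/((-1/89*(-301))) + 327583/99489 = -99100/301/89 + 327583/99489 = -99100*89/301 + 327583/99489 = -8819900/301 + 327583/99489 = -877384428617/29946189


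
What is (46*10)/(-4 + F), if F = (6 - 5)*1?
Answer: -460/3 ≈ -153.33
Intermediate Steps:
F = 1 (F = 1*1 = 1)
(46*10)/(-4 + F) = (46*10)/(-4 + 1) = 460/(-3) = 460*(-⅓) = -460/3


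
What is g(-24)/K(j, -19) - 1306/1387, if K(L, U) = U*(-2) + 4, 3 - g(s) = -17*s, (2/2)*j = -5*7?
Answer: -205529/19418 ≈ -10.584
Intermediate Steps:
j = -35 (j = -5*7 = -35)
g(s) = 3 + 17*s (g(s) = 3 - (-17)*s = 3 + 17*s)
K(L, U) = 4 - 2*U (K(L, U) = -2*U + 4 = 4 - 2*U)
g(-24)/K(j, -19) - 1306/1387 = (3 + 17*(-24))/(4 - 2*(-19)) - 1306/1387 = (3 - 408)/(4 + 38) - 1306*1/1387 = -405/42 - 1306/1387 = -405*1/42 - 1306/1387 = -135/14 - 1306/1387 = -205529/19418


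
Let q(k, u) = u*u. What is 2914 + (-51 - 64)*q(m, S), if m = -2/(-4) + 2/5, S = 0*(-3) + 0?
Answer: 2914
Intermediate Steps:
S = 0 (S = 0 + 0 = 0)
m = 9/10 (m = -2*(-¼) + 2*(⅕) = ½ + ⅖ = 9/10 ≈ 0.90000)
q(k, u) = u²
2914 + (-51 - 64)*q(m, S) = 2914 + (-51 - 64)*0² = 2914 - 115*0 = 2914 + 0 = 2914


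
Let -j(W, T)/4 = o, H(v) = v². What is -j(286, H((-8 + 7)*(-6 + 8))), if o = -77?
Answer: -308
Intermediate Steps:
j(W, T) = 308 (j(W, T) = -4*(-77) = 308)
-j(286, H((-8 + 7)*(-6 + 8))) = -1*308 = -308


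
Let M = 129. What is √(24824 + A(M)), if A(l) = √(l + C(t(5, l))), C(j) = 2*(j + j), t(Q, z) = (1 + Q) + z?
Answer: √(24824 + √669) ≈ 157.64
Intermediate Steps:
t(Q, z) = 1 + Q + z
C(j) = 4*j (C(j) = 2*(2*j) = 4*j)
A(l) = √(24 + 5*l) (A(l) = √(l + 4*(1 + 5 + l)) = √(l + 4*(6 + l)) = √(l + (24 + 4*l)) = √(24 + 5*l))
√(24824 + A(M)) = √(24824 + √(24 + 5*129)) = √(24824 + √(24 + 645)) = √(24824 + √669)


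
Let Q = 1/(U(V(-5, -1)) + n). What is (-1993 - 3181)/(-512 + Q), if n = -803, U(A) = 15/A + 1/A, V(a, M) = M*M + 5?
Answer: 12422774/1229315 ≈ 10.105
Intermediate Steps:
V(a, M) = 5 + M² (V(a, M) = M² + 5 = 5 + M²)
U(A) = 16/A (U(A) = 15/A + 1/A = 16/A)
Q = -3/2401 (Q = 1/(16/(5 + (-1)²) - 803) = 1/(16/(5 + 1) - 803) = 1/(16/6 - 803) = 1/(16*(⅙) - 803) = 1/(8/3 - 803) = 1/(-2401/3) = -3/2401 ≈ -0.0012495)
(-1993 - 3181)/(-512 + Q) = (-1993 - 3181)/(-512 - 3/2401) = -5174/(-1229315/2401) = -5174*(-2401/1229315) = 12422774/1229315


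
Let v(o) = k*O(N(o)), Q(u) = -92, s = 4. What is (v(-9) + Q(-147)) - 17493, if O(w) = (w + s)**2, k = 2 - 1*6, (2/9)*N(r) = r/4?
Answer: -283761/16 ≈ -17735.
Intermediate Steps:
N(r) = 9*r/8 (N(r) = 9*(r/4)/2 = 9*r/8)
k = -4 (k = 2 - 6 = -4)
O(w) = (4 + w)**2 (O(w) = (w + 4)**2 = (4 + w)**2)
v(o) = -4*(4 + 9*o/8)**2
(v(-9) + Q(-147)) - 17493 = (-(32 + 9*(-9))**2/16 - 92) - 17493 = (-(32 - 81)**2/16 - 92) - 17493 = (-1/16*(-49)**2 - 92) - 17493 = (-1/16*2401 - 92) - 17493 = (-2401/16 - 92) - 17493 = -3873/16 - 17493 = -283761/16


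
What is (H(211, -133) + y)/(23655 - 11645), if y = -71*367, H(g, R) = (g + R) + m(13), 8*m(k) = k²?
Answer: -207663/96080 ≈ -2.1614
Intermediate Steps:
m(k) = k²/8
H(g, R) = 169/8 + R + g (H(g, R) = (g + R) + (⅛)*13² = (R + g) + (⅛)*169 = (R + g) + 169/8 = 169/8 + R + g)
y = -26057
(H(211, -133) + y)/(23655 - 11645) = ((169/8 - 133 + 211) - 26057)/(23655 - 11645) = (793/8 - 26057)/12010 = -207663/8*1/12010 = -207663/96080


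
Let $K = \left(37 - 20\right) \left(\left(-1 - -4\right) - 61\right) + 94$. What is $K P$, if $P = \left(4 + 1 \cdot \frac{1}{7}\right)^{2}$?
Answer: $- \frac{750172}{49} \approx -15310.0$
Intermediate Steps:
$P = \frac{841}{49}$ ($P = \left(4 + 1 \cdot \frac{1}{7}\right)^{2} = \left(4 + \frac{1}{7}\right)^{2} = \left(\frac{29}{7}\right)^{2} = \frac{841}{49} \approx 17.163$)
$K = -892$ ($K = 17 \left(\left(-1 + 4\right) - 61\right) + 94 = 17 \left(3 - 61\right) + 94 = 17 \left(-58\right) + 94 = -986 + 94 = -892$)
$K P = \left(-892\right) \frac{841}{49} = - \frac{750172}{49}$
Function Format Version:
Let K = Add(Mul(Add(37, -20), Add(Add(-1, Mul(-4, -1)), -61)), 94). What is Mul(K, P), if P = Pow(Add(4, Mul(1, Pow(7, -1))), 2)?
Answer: Rational(-750172, 49) ≈ -15310.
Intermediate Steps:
P = Rational(841, 49) (P = Pow(Add(4, Mul(1, Rational(1, 7))), 2) = Pow(Add(4, Rational(1, 7)), 2) = Pow(Rational(29, 7), 2) = Rational(841, 49) ≈ 17.163)
K = -892 (K = Add(Mul(17, Add(Add(-1, 4), -61)), 94) = Add(Mul(17, Add(3, -61)), 94) = Add(Mul(17, -58), 94) = Add(-986, 94) = -892)
Mul(K, P) = Mul(-892, Rational(841, 49)) = Rational(-750172, 49)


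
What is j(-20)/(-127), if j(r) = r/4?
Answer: 5/127 ≈ 0.039370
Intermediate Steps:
j(r) = r/4 (j(r) = r*(¼) = r/4)
j(-20)/(-127) = ((¼)*(-20))/(-127) = -5*(-1/127) = 5/127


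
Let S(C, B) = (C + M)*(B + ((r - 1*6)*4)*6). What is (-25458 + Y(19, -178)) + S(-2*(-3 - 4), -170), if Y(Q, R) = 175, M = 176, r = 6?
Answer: -57583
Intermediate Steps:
S(C, B) = B*(176 + C) (S(C, B) = (C + 176)*(B + ((6 - 1*6)*4)*6) = (176 + C)*(B + ((6 - 6)*4)*6) = (176 + C)*(B + (0*4)*6) = (176 + C)*(B + 0*6) = (176 + C)*(B + 0) = (176 + C)*B = B*(176 + C))
(-25458 + Y(19, -178)) + S(-2*(-3 - 4), -170) = (-25458 + 175) - 170*(176 - 2*(-3 - 4)) = -25283 - 170*(176 - 2*(-7)) = -25283 - 170*(176 + 14) = -25283 - 170*190 = -25283 - 32300 = -57583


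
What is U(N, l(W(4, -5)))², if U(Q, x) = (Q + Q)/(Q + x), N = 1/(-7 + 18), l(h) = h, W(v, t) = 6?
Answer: 4/4489 ≈ 0.00089107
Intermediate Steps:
N = 1/11 ≈ 0.090909
U(Q, x) = 2*Q/(Q + x) (U(Q, x) = (2*Q)/(Q + x) = 2*Q/(Q + x))
U(N, l(W(4, -5)))² = (2*(1/11)/(1/11 + 6))² = (2*(1/11)/(67/11))² = (2*(1/11)*(11/67))² = (2/67)² = 4/4489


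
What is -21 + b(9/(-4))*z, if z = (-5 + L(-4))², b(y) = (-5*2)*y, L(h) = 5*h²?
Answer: 253083/2 ≈ 1.2654e+5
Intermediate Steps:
b(y) = -10*y
z = 5625 (z = (-5 + 5*(-4)²)² = (-5 + 5*16)² = (-5 + 80)² = 75² = 5625)
-21 + b(9/(-4))*z = -21 - 90/(-4)*5625 = -21 - 90*(-1)/4*5625 = -21 - 10*(-9/4)*5625 = -21 + (45/2)*5625 = -21 + 253125/2 = 253083/2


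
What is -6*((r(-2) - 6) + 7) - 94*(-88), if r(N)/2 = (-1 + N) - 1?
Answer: 8314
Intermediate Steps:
r(N) = -4 + 2*N (r(N) = 2*((-1 + N) - 1) = 2*(-2 + N) = -4 + 2*N)
-6*((r(-2) - 6) + 7) - 94*(-88) = -6*(((-4 + 2*(-2)) - 6) + 7) - 94*(-88) = -6*(((-4 - 4) - 6) + 7) + 8272 = -6*((-8 - 6) + 7) + 8272 = -6*(-14 + 7) + 8272 = -6*(-7) + 8272 = 42 + 8272 = 8314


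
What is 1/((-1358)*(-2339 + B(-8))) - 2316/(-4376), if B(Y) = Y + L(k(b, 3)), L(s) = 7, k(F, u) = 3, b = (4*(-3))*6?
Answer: 919950487/1738212840 ≈ 0.52925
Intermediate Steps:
b = -72 (b = -12*6 = -72)
B(Y) = 7 + Y (B(Y) = Y + 7 = 7 + Y)
1/((-1358)*(-2339 + B(-8))) - 2316/(-4376) = 1/((-1358)*(-2339 + (7 - 8))) - 2316/(-4376) = -1/(1358*(-2339 - 1)) - 2316*(-1/4376) = -1/1358/(-2340) + 579/1094 = -1/1358*(-1/2340) + 579/1094 = 1/3177720 + 579/1094 = 919950487/1738212840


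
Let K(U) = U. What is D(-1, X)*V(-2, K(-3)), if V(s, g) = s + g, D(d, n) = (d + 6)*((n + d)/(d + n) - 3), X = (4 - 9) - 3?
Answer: 50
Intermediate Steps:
X = -8 (X = -5 - 3 = -8)
D(d, n) = -12 - 2*d (D(d, n) = (6 + d)*((d + n)/(d + n) - 3) = (6 + d)*(1 - 3) = (6 + d)*(-2) = -12 - 2*d)
V(s, g) = g + s
D(-1, X)*V(-2, K(-3)) = (-12 - 2*(-1))*(-3 - 2) = (-12 + 2)*(-5) = -10*(-5) = 50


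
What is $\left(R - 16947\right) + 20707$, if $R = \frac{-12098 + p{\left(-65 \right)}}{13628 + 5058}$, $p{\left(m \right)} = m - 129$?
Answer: $\frac{35123534}{9343} \approx 3759.3$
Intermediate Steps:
$p{\left(m \right)} = -129 + m$
$R = - \frac{6146}{9343}$ ($R = \frac{-12098 - 194}{13628 + 5058} = \frac{-12098 - 194}{18686} = \left(-12292\right) \frac{1}{18686} = - \frac{6146}{9343} \approx -0.65782$)
$\left(R - 16947\right) + 20707 = \left(- \frac{6146}{9343} - 16947\right) + 20707 = - \frac{158341967}{9343} + 20707 = \frac{35123534}{9343}$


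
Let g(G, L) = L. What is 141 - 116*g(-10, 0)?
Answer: 141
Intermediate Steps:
141 - 116*g(-10, 0) = 141 - 116*0 = 141 + 0 = 141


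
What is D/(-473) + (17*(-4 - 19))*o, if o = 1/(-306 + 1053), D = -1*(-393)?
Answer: -478514/353331 ≈ -1.3543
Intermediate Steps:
D = 393
o = 1/747 ≈ 0.0013387
D/(-473) + (17*(-4 - 19))*o = 393/(-473) + (17*(-4 - 19))*(1/747) = 393*(-1/473) + (17*(-23))*(1/747) = -393/473 - 391*1/747 = -393/473 - 391/747 = -478514/353331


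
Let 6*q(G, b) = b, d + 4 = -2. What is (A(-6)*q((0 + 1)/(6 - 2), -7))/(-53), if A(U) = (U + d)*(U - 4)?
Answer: 140/53 ≈ 2.6415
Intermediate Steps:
d = -6 (d = -4 - 2 = -6)
q(G, b) = b/6
A(U) = (-6 + U)*(-4 + U) (A(U) = (U - 6)*(U - 4) = (-6 + U)*(-4 + U))
(A(-6)*q((0 + 1)/(6 - 2), -7))/(-53) = ((24 + (-6)² - 10*(-6))*((⅙)*(-7)))/(-53) = ((24 + 36 + 60)*(-7/6))*(-1/53) = (120*(-7/6))*(-1/53) = -140*(-1/53) = 140/53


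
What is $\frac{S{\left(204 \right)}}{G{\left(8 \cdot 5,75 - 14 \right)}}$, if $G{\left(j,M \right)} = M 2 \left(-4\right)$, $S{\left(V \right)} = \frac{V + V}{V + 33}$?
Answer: $- \frac{17}{4819} \approx -0.0035277$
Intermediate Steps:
$S{\left(V \right)} = \frac{2 V}{33 + V}$
$G{\left(j,M \right)} = - 8 M$ ($G{\left(j,M \right)} = 2 M \left(-4\right) = - 8 M$)
$\frac{S{\left(204 \right)}}{G{\left(8 \cdot 5,75 - 14 \right)}} = \frac{2 \cdot 204 \frac{1}{33 + 204}}{\left(-8\right) \left(75 - 14\right)} = \frac{2 \cdot 204 \cdot \frac{1}{237}}{\left(-8\right) 61} = \frac{2 \cdot 204 \cdot \frac{1}{237}}{-488} = \frac{136}{79} \left(- \frac{1}{488}\right) = - \frac{17}{4819}$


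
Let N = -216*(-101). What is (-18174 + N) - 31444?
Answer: -27802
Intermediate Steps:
N = 21816
(-18174 + N) - 31444 = (-18174 + 21816) - 31444 = 3642 - 31444 = -27802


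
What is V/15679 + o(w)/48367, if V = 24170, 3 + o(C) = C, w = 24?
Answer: 1169359649/758346193 ≈ 1.5420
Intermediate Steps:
o(C) = -3 + C
V/15679 + o(w)/48367 = 24170/15679 + (-3 + 24)/48367 = 24170*(1/15679) + 21*(1/48367) = 24170/15679 + 21/48367 = 1169359649/758346193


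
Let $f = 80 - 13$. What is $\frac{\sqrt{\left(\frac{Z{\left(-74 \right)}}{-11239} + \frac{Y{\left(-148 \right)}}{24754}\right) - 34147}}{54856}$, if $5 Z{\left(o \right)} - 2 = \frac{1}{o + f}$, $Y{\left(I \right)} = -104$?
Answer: $\frac{37 i \sqrt{36953143680630089045}}{66769058388970} \approx 0.0033686 i$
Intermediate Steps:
$f = 67$ ($f = 80 - 13 = 67$)
$Z{\left(o \right)} = \frac{2}{5} + \frac{1}{5 \left(67 + o\right)}$ ($Z{\left(o \right)} = \frac{2}{5} + \frac{1}{5 \left(o + 67\right)} = \frac{2}{5} + \frac{1}{5 \left(67 + o\right)}$)
$\frac{\sqrt{\left(\frac{Z{\left(-74 \right)}}{-11239} + \frac{Y{\left(-148 \right)}}{24754}\right) - 34147}}{54856} = \frac{\sqrt{\left(\frac{\frac{1}{5} \frac{1}{67 - 74} \left(135 + 2 \left(-74\right)\right)}{-11239} - \frac{104}{24754}\right) - 34147}}{54856} = \sqrt{\left(\frac{135 - 148}{5 \left(-7\right)} \left(- \frac{1}{11239}\right) - \frac{52}{12377}\right) - 34147} \cdot \frac{1}{54856} = \sqrt{\left(\frac{1}{5} \left(- \frac{1}{7}\right) \left(-13\right) \left(- \frac{1}{11239}\right) - \frac{52}{12377}\right) - 34147} \cdot \frac{1}{54856} = \sqrt{\left(\frac{13}{35} \left(- \frac{1}{11239}\right) - \frac{52}{12377}\right) - 34147} \cdot \frac{1}{54856} = \sqrt{\left(- \frac{13}{393365} - \frac{52}{12377}\right) - 34147} \cdot \frac{1}{54856} = \sqrt{- \frac{20615881}{4868678605} - 34147} \cdot \frac{1}{54856} = \sqrt{- \frac{166250788940816}{4868678605}} \cdot \frac{1}{54856} = \frac{148 i \sqrt{36953143680630089045}}{4868678605} \cdot \frac{1}{54856} = \frac{37 i \sqrt{36953143680630089045}}{66769058388970}$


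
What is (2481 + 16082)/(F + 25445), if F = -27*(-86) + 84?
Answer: 18563/27851 ≈ 0.66651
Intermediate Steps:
F = 2406 (F = 2322 + 84 = 2406)
(2481 + 16082)/(F + 25445) = (2481 + 16082)/(2406 + 25445) = 18563/27851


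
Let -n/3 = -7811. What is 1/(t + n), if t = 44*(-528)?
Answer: 1/201 ≈ 0.0049751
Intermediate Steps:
n = 23433 (n = -3*(-7811) = 23433)
t = -23232
1/(t + n) = 1/(-23232 + 23433) = 1/201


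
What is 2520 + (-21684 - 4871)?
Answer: -24035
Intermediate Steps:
2520 + (-21684 - 4871) = 2520 - 26555 = -24035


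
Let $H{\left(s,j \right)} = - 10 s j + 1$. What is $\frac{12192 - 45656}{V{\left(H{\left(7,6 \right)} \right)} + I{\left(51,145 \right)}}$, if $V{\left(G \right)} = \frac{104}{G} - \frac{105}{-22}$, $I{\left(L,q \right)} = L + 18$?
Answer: $- \frac{308471152}{677749} \approx -455.14$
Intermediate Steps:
$I{\left(L,q \right)} = 18 + L$
$H{\left(s,j \right)} = 1 - 10 j s$ ($H{\left(s,j \right)} = - 10 j s + 1 = 1 - 10 j s$)
$V{\left(G \right)} = \frac{105}{22} + \frac{104}{G}$ ($V{\left(G \right)} = \frac{104}{G} - - \frac{105}{22} = \frac{104}{G} + \frac{105}{22} = \frac{105}{22} + \frac{104}{G}$)
$\frac{12192 - 45656}{V{\left(H{\left(7,6 \right)} \right)} + I{\left(51,145 \right)}} = \frac{12192 - 45656}{\left(\frac{105}{22} + \frac{104}{1 - 60 \cdot 7}\right) + \left(18 + 51\right)} = - \frac{33464}{\left(\frac{105}{22} + \frac{104}{1 - 420}\right) + 69} = - \frac{33464}{\left(\frac{105}{22} + \frac{104}{-419}\right) + 69} = - \frac{33464}{\left(\frac{105}{22} + 104 \left(- \frac{1}{419}\right)\right) + 69} = - \frac{33464}{\left(\frac{105}{22} - \frac{104}{419}\right) + 69} = - \frac{33464}{\frac{41707}{9218} + 69} = - \frac{33464}{\frac{677749}{9218}} = \left(-33464\right) \frac{9218}{677749} = - \frac{308471152}{677749}$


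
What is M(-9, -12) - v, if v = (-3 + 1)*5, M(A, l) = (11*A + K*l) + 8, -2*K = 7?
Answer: -39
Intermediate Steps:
K = -7/2 (K = -1/2*7 = -7/2 ≈ -3.5000)
M(A, l) = 8 + 11*A - 7*l/2 (M(A, l) = (11*A - 7*l/2) + 8 = 8 + 11*A - 7*l/2)
v = -10 (v = -2*5 = -10)
M(-9, -12) - v = (8 + 11*(-9) - 7/2*(-12)) - 1*(-10) = (8 - 99 + 42) + 10 = -49 + 10 = -39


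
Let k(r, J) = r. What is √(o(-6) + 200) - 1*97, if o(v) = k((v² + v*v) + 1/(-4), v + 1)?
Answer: -97 + √1087/2 ≈ -80.515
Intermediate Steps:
o(v) = -¼ + 2*v² (o(v) = (v² + v*v) + 1/(-4) = (v² + v²) - ¼ = 2*v² - ¼ = -¼ + 2*v²)
√(o(-6) + 200) - 1*97 = √((-¼ + 2*(-6)²) + 200) - 1*97 = √((-¼ + 2*36) + 200) - 97 = √((-¼ + 72) + 200) - 97 = √(287/4 + 200) - 97 = √(1087/4) - 97 = √1087/2 - 97 = -97 + √1087/2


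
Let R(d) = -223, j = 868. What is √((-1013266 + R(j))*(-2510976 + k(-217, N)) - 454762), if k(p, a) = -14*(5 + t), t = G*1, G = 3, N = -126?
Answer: √2544959611270 ≈ 1.5953e+6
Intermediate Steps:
t = 3 (t = 3*1 = 3)
k(p, a) = -112 (k(p, a) = -14*(5 + 3) = -14*8 = -112)
√((-1013266 + R(j))*(-2510976 + k(-217, N)) - 454762) = √((-1013266 - 223)*(-2510976 - 112) - 454762) = √(-1013489*(-2511088) - 454762) = √(2544960066032 - 454762) = √2544959611270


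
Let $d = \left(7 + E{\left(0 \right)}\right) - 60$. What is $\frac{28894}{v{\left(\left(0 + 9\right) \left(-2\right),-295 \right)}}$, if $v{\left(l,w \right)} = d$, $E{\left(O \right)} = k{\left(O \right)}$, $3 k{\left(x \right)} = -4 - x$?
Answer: $- \frac{86682}{163} \approx -531.79$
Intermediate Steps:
$k{\left(x \right)} = - \frac{4}{3} - \frac{x}{3}$ ($k{\left(x \right)} = \frac{-4 - x}{3} = - \frac{4}{3} - \frac{x}{3}$)
$E{\left(O \right)} = - \frac{4}{3} - \frac{O}{3}$
$d = - \frac{163}{3}$ ($d = \left(7 - \frac{4}{3}\right) - 60 = \frac{17}{3} - 60 = - \frac{163}{3} \approx -54.333$)
$v{\left(l,w \right)} = - \frac{163}{3}$
$\frac{28894}{v{\left(\left(0 + 9\right) \left(-2\right),-295 \right)}} = \frac{28894}{- \frac{163}{3}} = 28894 \left(- \frac{3}{163}\right) = - \frac{86682}{163}$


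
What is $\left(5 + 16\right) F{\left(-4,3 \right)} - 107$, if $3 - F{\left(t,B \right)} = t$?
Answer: $40$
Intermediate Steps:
$F{\left(t,B \right)} = 3 - t$
$\left(5 + 16\right) F{\left(-4,3 \right)} - 107 = \left(5 + 16\right) \left(3 - -4\right) - 107 = 21 \left(3 + 4\right) - 107 = 21 \cdot 7 - 107 = 147 - 107 = 40$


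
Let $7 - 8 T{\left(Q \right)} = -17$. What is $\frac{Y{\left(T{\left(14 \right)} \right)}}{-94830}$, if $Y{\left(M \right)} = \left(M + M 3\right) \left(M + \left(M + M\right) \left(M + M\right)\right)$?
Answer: $- \frac{78}{15805} \approx -0.0049351$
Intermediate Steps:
$T{\left(Q \right)} = 3$ ($T{\left(Q \right)} = \frac{7}{8} - - \frac{17}{8} = \frac{7}{8} + \frac{17}{8} = 3$)
$Y{\left(M \right)} = 4 M \left(M + 4 M^{2}\right)$ ($Y{\left(M \right)} = \left(M + 3 M\right) \left(M + 2 M 2 M\right) = 4 M \left(M + 4 M^{2}\right)$)
$\frac{Y{\left(T{\left(14 \right)} \right)}}{-94830} = \frac{3^{2} \left(4 + 16 \cdot 3\right)}{-94830} = 9 \left(4 + 48\right) \left(- \frac{1}{94830}\right) = 9 \cdot 52 \left(- \frac{1}{94830}\right) = 468 \left(- \frac{1}{94830}\right) = - \frac{78}{15805}$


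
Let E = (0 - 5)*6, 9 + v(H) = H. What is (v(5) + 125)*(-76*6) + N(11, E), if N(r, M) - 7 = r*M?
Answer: -55499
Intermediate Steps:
v(H) = -9 + H
E = -30 (E = -5*6 = -30)
N(r, M) = 7 + M*r (N(r, M) = 7 + r*M = 7 + M*r)
(v(5) + 125)*(-76*6) + N(11, E) = ((-9 + 5) + 125)*(-76*6) + (7 - 30*11) = (-4 + 125)*(-456) + (7 - 330) = 121*(-456) - 323 = -55176 - 323 = -55499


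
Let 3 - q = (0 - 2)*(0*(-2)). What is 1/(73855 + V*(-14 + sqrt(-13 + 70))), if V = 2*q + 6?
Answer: 73687/5429765761 - 12*sqrt(57)/5429765761 ≈ 1.3554e-5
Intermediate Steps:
q = 3 (q = 3 - (0 - 2)*0*(-2) = 3 - (-2)*0 = 3 - 1*0 = 3 + 0 = 3)
V = 12 (V = 2*3 + 6 = 6 + 6 = 12)
1/(73855 + V*(-14 + sqrt(-13 + 70))) = 1/(73855 + 12*(-14 + sqrt(-13 + 70))) = 1/(73855 + 12*(-14 + sqrt(57))) = 1/(73855 + (-168 + 12*sqrt(57))) = 1/(73687 + 12*sqrt(57))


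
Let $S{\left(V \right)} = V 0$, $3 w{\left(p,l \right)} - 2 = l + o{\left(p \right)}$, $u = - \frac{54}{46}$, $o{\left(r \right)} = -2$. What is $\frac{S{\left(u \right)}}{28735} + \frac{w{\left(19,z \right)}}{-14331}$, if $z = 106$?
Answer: $- \frac{106}{42993} \approx -0.0024655$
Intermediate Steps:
$u = - \frac{27}{23}$ ($u = \left(-54\right) \frac{1}{46} = - \frac{27}{23} \approx -1.1739$)
$w{\left(p,l \right)} = \frac{l}{3}$ ($w{\left(p,l \right)} = \frac{2}{3} + \frac{l - 2}{3} = \frac{2}{3} + \frac{-2 + l}{3} = \frac{2}{3} + \left(- \frac{2}{3} + \frac{l}{3}\right) = \frac{l}{3}$)
$S{\left(V \right)} = 0$
$\frac{S{\left(u \right)}}{28735} + \frac{w{\left(19,z \right)}}{-14331} = \frac{0}{28735} + \frac{\frac{1}{3} \cdot 106}{-14331} = 0 \cdot \frac{1}{28735} + \frac{106}{3} \left(- \frac{1}{14331}\right) = 0 - \frac{106}{42993} = - \frac{106}{42993}$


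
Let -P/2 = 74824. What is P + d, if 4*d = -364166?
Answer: -481379/2 ≈ -2.4069e+5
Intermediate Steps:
d = -182083/2 (d = (¼)*(-364166) = -182083/2 ≈ -91042.)
P = -149648 (P = -2*74824 = -149648)
P + d = -149648 - 182083/2 = -481379/2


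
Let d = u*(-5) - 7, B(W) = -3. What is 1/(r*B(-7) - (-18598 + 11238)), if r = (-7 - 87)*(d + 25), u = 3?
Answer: 1/8206 ≈ 0.00012186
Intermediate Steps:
d = -22 (d = 3*(-5) - 7 = -15 - 7 = -22)
r = -282 (r = (-7 - 87)*(-22 + 25) = -94*3 = -282)
1/(r*B(-7) - (-18598 + 11238)) = 1/(-282*(-3) - (-18598 + 11238)) = 1/(846 - 1*(-7360)) = 1/(846 + 7360) = 1/8206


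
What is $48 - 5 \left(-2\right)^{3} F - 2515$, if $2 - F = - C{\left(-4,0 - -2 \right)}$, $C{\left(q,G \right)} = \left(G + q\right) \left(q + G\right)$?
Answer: $9005$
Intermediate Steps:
$C{\left(q,G \right)} = \left(G + q\right)^{2}$ ($C{\left(q,G \right)} = \left(G + q\right) \left(G + q\right) = \left(G + q\right)^{2}$)
$F = 6$ ($F = 2 - - \left(\left(0 - -2\right) - 4\right)^{2} = 2 - - \left(\left(0 + 2\right) - 4\right)^{2} = 2 - - \left(2 - 4\right)^{2} = 2 - - \left(-2\right)^{2} = 2 - \left(-1\right) 4 = 2 - -4 = 2 + 4 = 6$)
$48 - 5 \left(-2\right)^{3} F - 2515 = 48 - 5 \left(-2\right)^{3} \cdot 6 - 2515 = 48 \left(-5\right) \left(-8\right) 6 - 2515 = 48 \cdot 40 \cdot 6 - 2515 = 48 \cdot 240 - 2515 = 11520 - 2515 = 9005$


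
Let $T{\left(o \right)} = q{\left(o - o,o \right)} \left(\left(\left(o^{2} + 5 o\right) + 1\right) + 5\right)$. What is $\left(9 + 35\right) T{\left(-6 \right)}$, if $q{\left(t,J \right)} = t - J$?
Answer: $3168$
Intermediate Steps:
$T{\left(o \right)} = - o \left(6 + o^{2} + 5 o\right)$ ($T{\left(o \right)} = \left(\left(o - o\right) - o\right) \left(\left(\left(o^{2} + 5 o\right) + 1\right) + 5\right) = \left(0 - o\right) \left(\left(1 + o^{2} + 5 o\right) + 5\right) = - o \left(6 + o^{2} + 5 o\right)$)
$\left(9 + 35\right) T{\left(-6 \right)} = \left(9 + 35\right) \left(\left(-1\right) \left(-6\right) \left(6 + \left(-6\right)^{2} + 5 \left(-6\right)\right)\right) = 44 \left(\left(-1\right) \left(-6\right) \left(6 + 36 - 30\right)\right) = 44 \left(\left(-1\right) \left(-6\right) 12\right) = 44 \cdot 72 = 3168$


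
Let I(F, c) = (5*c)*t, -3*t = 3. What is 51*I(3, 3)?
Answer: -765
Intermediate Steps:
t = -1 (t = -1/3*3 = -1)
I(F, c) = -5*c (I(F, c) = (5*c)*(-1) = -5*c)
51*I(3, 3) = 51*(-5*3) = 51*(-15) = -765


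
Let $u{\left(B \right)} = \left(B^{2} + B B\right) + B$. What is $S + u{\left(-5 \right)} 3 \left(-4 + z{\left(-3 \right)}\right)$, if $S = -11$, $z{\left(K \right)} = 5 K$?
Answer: $-2576$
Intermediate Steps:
$u{\left(B \right)} = B + 2 B^{2}$ ($u{\left(B \right)} = \left(B^{2} + B^{2}\right) + B = 2 B^{2} + B = B + 2 B^{2}$)
$S + u{\left(-5 \right)} 3 \left(-4 + z{\left(-3 \right)}\right) = -11 + - 5 \left(1 + 2 \left(-5\right)\right) 3 \left(-4 + 5 \left(-3\right)\right) = -11 + - 5 \left(1 - 10\right) 3 \left(-4 - 15\right) = -11 + \left(-5\right) \left(-9\right) 3 \left(-19\right) = -11 + 45 \left(-57\right) = -11 - 2565 = -2576$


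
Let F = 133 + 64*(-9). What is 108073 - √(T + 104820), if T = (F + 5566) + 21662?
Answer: 108073 - √131605 ≈ 1.0771e+5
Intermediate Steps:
F = -443 (F = 133 - 576 = -443)
T = 26785 (T = (-443 + 5566) + 21662 = 5123 + 21662 = 26785)
108073 - √(T + 104820) = 108073 - √(26785 + 104820) = 108073 - √131605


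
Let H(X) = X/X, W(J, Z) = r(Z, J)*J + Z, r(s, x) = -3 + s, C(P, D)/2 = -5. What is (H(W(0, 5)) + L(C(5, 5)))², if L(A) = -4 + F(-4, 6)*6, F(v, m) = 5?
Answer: 729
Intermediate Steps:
C(P, D) = -10 (C(P, D) = 2*(-5) = -10)
L(A) = 26 (L(A) = -4 + 5*6 = -4 + 30 = 26)
W(J, Z) = Z + J*(-3 + Z) (W(J, Z) = (-3 + Z)*J + Z = J*(-3 + Z) + Z = Z + J*(-3 + Z))
H(X) = 1
(H(W(0, 5)) + L(C(5, 5)))² = (1 + 26)² = 27² = 729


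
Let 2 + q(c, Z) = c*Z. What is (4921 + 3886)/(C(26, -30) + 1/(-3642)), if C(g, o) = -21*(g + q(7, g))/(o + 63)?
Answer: -352826034/5251775 ≈ -67.182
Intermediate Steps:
q(c, Z) = -2 + Z*c (q(c, Z) = -2 + c*Z = -2 + Z*c)
C(g, o) = -21*(-2 + 8*g)/(63 + o) (C(g, o) = -21*(g + (-2 + g*7))/(o + 63) = -21*(g + (-2 + 7*g))/(63 + o) = -21*(-2 + 8*g)/(63 + o))
(4921 + 3886)/(C(26, -30) + 1/(-3642)) = (4921 + 3886)/(42*(1 - 4*26)/(63 - 30) + 1/(-3642)) = 8807/(42*(1 - 104)/33 - 1/3642) = 8807/(42*(1/33)*(-103) - 1/3642) = 8807/(-1442/11 - 1/3642) = 8807/(-5251775/40062) = 8807*(-40062/5251775) = -352826034/5251775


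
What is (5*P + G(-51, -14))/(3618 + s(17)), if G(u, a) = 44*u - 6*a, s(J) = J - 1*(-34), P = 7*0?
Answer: -720/1223 ≈ -0.58872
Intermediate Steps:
P = 0
s(J) = 34 + J (s(J) = J + 34 = 34 + J)
G(u, a) = -6*a + 44*u
(5*P + G(-51, -14))/(3618 + s(17)) = (5*0 + (-6*(-14) + 44*(-51)))/(3618 + (34 + 17)) = (0 + (84 - 2244))/(3618 + 51) = (0 - 2160)/3669 = -2160*1/3669 = -720/1223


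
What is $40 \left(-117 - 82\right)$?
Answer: $-7960$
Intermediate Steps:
$40 \left(-117 - 82\right) = 40 \left(-199\right) = -7960$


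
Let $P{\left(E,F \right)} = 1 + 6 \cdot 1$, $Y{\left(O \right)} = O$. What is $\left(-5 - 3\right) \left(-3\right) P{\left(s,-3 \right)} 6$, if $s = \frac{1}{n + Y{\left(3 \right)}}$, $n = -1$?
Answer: $1008$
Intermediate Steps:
$s = \frac{1}{2}$ ($s = \frac{1}{-1 + 3} = \frac{1}{2} \approx 0.5$)
$P{\left(E,F \right)} = 7$ ($P{\left(E,F \right)} = 1 + 6 = 7$)
$\left(-5 - 3\right) \left(-3\right) P{\left(s,-3 \right)} 6 = \left(-5 - 3\right) \left(-3\right) 7 \cdot 6 = \left(-8\right) \left(-3\right) 7 \cdot 6 = 24 \cdot 7 \cdot 6 = 168 \cdot 6 = 1008$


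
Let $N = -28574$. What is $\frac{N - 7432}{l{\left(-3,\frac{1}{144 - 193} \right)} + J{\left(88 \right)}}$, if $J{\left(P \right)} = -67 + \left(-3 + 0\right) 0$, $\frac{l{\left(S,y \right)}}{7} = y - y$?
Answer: $\frac{36006}{67} \approx 537.4$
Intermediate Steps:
$l{\left(S,y \right)} = 0$ ($l{\left(S,y \right)} = 7 \left(y - y\right) = 7 \cdot 0 = 0$)
$J{\left(P \right)} = -67$ ($J{\left(P \right)} = -67 - 0 = -67 + 0 = -67$)
$\frac{N - 7432}{l{\left(-3,\frac{1}{144 - 193} \right)} + J{\left(88 \right)}} = \frac{-28574 - 7432}{0 - 67} = - \frac{36006}{-67} = \left(-36006\right) \left(- \frac{1}{67}\right) = \frac{36006}{67}$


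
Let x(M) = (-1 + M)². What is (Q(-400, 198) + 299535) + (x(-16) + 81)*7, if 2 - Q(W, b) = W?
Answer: 302527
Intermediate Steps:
Q(W, b) = 2 - W
(Q(-400, 198) + 299535) + (x(-16) + 81)*7 = ((2 - 1*(-400)) + 299535) + ((-1 - 16)² + 81)*7 = ((2 + 400) + 299535) + ((-17)² + 81)*7 = (402 + 299535) + (289 + 81)*7 = 299937 + 370*7 = 299937 + 2590 = 302527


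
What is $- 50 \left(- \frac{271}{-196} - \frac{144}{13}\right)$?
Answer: $\frac{617525}{1274} \approx 484.71$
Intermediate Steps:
$- 50 \left(- \frac{271}{-196} - \frac{144}{13}\right) = - 50 \left(\left(-271\right) \left(- \frac{1}{196}\right) - \frac{144}{13}\right) = - 50 \left(\frac{271}{196} - \frac{144}{13}\right) = \left(-50\right) \left(- \frac{24701}{2548}\right) = \frac{617525}{1274}$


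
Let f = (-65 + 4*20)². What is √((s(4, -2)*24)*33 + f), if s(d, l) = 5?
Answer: 3*√465 ≈ 64.692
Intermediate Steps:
f = 225 (f = (-65 + 80)² = 15² = 225)
√((s(4, -2)*24)*33 + f) = √((5*24)*33 + 225) = √(120*33 + 225) = √(3960 + 225) = √4185 = 3*√465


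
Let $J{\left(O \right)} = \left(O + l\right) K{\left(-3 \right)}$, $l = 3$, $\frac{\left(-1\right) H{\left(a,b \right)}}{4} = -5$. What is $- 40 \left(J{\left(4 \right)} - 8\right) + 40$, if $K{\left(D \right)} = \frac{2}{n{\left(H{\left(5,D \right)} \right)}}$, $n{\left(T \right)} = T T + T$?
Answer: $\frac{1076}{3} \approx 358.67$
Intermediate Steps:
$H{\left(a,b \right)} = 20$ ($H{\left(a,b \right)} = \left(-4\right) \left(-5\right) = 20$)
$n{\left(T \right)} = T + T^{2}$ ($n{\left(T \right)} = T^{2} + T = T + T^{2}$)
$K{\left(D \right)} = \frac{1}{210}$ ($K{\left(D \right)} = \frac{2}{20 \left(1 + 20\right)} = \frac{2}{20 \cdot 21} = \frac{2}{420} = 2 \cdot \frac{1}{420} = \frac{1}{210}$)
$J{\left(O \right)} = \frac{1}{70} + \frac{O}{210}$ ($J{\left(O \right)} = \left(O + 3\right) \frac{1}{210} = \left(3 + O\right) \frac{1}{210} = \frac{1}{70} + \frac{O}{210}$)
$- 40 \left(J{\left(4 \right)} - 8\right) + 40 = - 40 \left(\left(\frac{1}{70} + \frac{1}{210} \cdot 4\right) - 8\right) + 40 = - 40 \left(\left(\frac{1}{70} + \frac{2}{105}\right) - 8\right) + 40 = - 40 \left(\frac{1}{30} - 8\right) + 40 = \left(-40\right) \left(- \frac{239}{30}\right) + 40 = \frac{956}{3} + 40 = \frac{1076}{3}$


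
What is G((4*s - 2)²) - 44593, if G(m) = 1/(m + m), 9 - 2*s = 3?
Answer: -8918599/200 ≈ -44593.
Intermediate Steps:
s = 3 (s = 9/2 - ½*3 = 9/2 - 3/2 = 3)
G(m) = 1/(2*m)
G((4*s - 2)²) - 44593 = 1/(2*((4*3 - 2)²)) - 44593 = 1/(2*((12 - 2)²)) - 44593 = 1/(2*(10²)) - 44593 = (½)/100 - 44593 = (½)*(1/100) - 44593 = 1/200 - 44593 = -8918599/200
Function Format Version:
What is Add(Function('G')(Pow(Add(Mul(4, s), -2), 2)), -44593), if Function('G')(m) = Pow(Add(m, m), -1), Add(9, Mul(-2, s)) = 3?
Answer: Rational(-8918599, 200) ≈ -44593.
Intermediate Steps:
s = 3 (s = Add(Rational(9, 2), Mul(Rational(-1, 2), 3)) = Add(Rational(9, 2), Rational(-3, 2)) = 3)
Function('G')(m) = Mul(Rational(1, 2), Pow(m, -1)) (Function('G')(m) = Pow(Mul(2, m), -1) = Mul(Rational(1, 2), Pow(m, -1)))
Add(Function('G')(Pow(Add(Mul(4, s), -2), 2)), -44593) = Add(Mul(Rational(1, 2), Pow(Pow(Add(Mul(4, 3), -2), 2), -1)), -44593) = Add(Mul(Rational(1, 2), Pow(Pow(Add(12, -2), 2), -1)), -44593) = Add(Mul(Rational(1, 2), Pow(Pow(10, 2), -1)), -44593) = Add(Mul(Rational(1, 2), Pow(100, -1)), -44593) = Add(Mul(Rational(1, 2), Rational(1, 100)), -44593) = Add(Rational(1, 200), -44593) = Rational(-8918599, 200)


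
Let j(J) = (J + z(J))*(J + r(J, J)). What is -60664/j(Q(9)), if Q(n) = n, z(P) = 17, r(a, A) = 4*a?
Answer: -30332/585 ≈ -51.850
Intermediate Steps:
j(J) = 5*J*(17 + J) (j(J) = (J + 17)*(J + 4*J) = (17 + J)*(5*J) = 5*J*(17 + J))
-60664/j(Q(9)) = -60664*1/(45*(17 + 9)) = -60664/(5*9*26) = -60664/1170 = -60664*1/1170 = -30332/585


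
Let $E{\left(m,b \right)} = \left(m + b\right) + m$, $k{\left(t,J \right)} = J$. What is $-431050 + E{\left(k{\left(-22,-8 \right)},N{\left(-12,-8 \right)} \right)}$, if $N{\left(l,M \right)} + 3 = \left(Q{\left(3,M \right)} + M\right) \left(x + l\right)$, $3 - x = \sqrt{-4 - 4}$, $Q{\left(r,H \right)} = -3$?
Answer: $-430970 + 22 i \sqrt{2} \approx -4.3097 \cdot 10^{5} + 31.113 i$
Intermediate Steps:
$x = 3 - 2 i \sqrt{2}$ ($x = 3 - \sqrt{-4 - 4} = 3 - \sqrt{-8} = 3 - 2 i \sqrt{2} \approx 3.0 - 2.8284 i$)
$N{\left(l,M \right)} = -3 + \left(-3 + M\right) \left(3 + l - 2 i \sqrt{2}\right)$ ($N{\left(l,M \right)} = -3 + \left(-3 + M\right) \left(\left(3 - 2 i \sqrt{2}\right) + l\right) = -3 + \left(-3 + M\right) \left(3 + l - 2 i \sqrt{2}\right)$)
$E{\left(m,b \right)} = b + 2 m$ ($E{\left(m,b \right)} = \left(b + m\right) + m = b + 2 m$)
$-431050 + E{\left(k{\left(-22,-8 \right)},N{\left(-12,-8 \right)} \right)} = -431050 - \left(-104 + 8 \left(3 - 2 i \sqrt{2}\right) - 6 i \sqrt{2}\right) = -431050 + \left(\left(-12 + 36 + 96 - \left(24 - 16 i \sqrt{2}\right) + 6 i \sqrt{2}\right) - 16\right) = -431050 + \left(\left(96 + 22 i \sqrt{2}\right) - 16\right) = -431050 + \left(80 + 22 i \sqrt{2}\right) = -430970 + 22 i \sqrt{2}$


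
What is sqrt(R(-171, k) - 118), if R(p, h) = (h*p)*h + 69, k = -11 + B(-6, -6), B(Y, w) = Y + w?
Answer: 22*I*sqrt(187) ≈ 300.85*I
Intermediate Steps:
k = -23 (k = -11 + (-6 - 6) = -11 - 12 = -23)
R(p, h) = 69 + p*h**2 (R(p, h) = p*h**2 + 69 = 69 + p*h**2)
sqrt(R(-171, k) - 118) = sqrt((69 - 171*(-23)**2) - 118) = sqrt((69 - 171*529) - 118) = sqrt((69 - 90459) - 118) = sqrt(-90390 - 118) = sqrt(-90508) = 22*I*sqrt(187)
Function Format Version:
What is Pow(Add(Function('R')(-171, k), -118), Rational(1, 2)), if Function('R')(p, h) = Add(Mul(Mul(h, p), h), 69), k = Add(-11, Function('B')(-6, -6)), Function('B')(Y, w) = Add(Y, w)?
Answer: Mul(22, I, Pow(187, Rational(1, 2))) ≈ Mul(300.85, I)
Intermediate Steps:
k = -23 (k = Add(-11, Add(-6, -6)) = Add(-11, -12) = -23)
Function('R')(p, h) = Add(69, Mul(p, Pow(h, 2))) (Function('R')(p, h) = Add(Mul(p, Pow(h, 2)), 69) = Add(69, Mul(p, Pow(h, 2))))
Pow(Add(Function('R')(-171, k), -118), Rational(1, 2)) = Pow(Add(Add(69, Mul(-171, Pow(-23, 2))), -118), Rational(1, 2)) = Pow(Add(Add(69, Mul(-171, 529)), -118), Rational(1, 2)) = Pow(Add(Add(69, -90459), -118), Rational(1, 2)) = Pow(Add(-90390, -118), Rational(1, 2)) = Pow(-90508, Rational(1, 2)) = Mul(22, I, Pow(187, Rational(1, 2)))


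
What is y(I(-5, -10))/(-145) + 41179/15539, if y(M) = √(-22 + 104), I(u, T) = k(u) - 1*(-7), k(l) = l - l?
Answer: 41179/15539 - √82/145 ≈ 2.5876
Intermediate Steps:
k(l) = 0
I(u, T) = 7 (I(u, T) = 0 - 1*(-7) = 0 + 7 = 7)
y(M) = √82
y(I(-5, -10))/(-145) + 41179/15539 = √82/(-145) + 41179/15539 = √82*(-1/145) + 41179*(1/15539) = -√82/145 + 41179/15539 = 41179/15539 - √82/145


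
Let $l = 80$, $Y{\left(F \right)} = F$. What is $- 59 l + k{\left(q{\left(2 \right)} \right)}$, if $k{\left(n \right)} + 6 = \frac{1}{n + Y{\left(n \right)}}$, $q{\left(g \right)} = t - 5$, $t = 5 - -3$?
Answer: $- \frac{28355}{6} \approx -4725.8$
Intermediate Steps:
$t = 8$ ($t = 5 + 3 = 8$)
$q{\left(g \right)} = 3$ ($q{\left(g \right)} = 8 - 5 = 3$)
$k{\left(n \right)} = -6 + \frac{1}{2 n}$ ($k{\left(n \right)} = -6 + \frac{1}{n + n} = -6 + \frac{1}{2 n}$)
$- 59 l + k{\left(q{\left(2 \right)} \right)} = \left(-59\right) 80 - \left(6 - \frac{1}{2 \cdot 3}\right) = -4720 + \left(-6 + \frac{1}{2} \cdot \frac{1}{3}\right) = -4720 + \left(-6 + \frac{1}{6}\right) = -4720 - \frac{35}{6} = - \frac{28355}{6}$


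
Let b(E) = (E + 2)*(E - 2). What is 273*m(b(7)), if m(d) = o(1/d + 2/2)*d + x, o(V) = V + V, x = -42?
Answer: 13650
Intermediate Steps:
o(V) = 2*V
b(E) = (-2 + E)*(2 + E) (b(E) = (2 + E)*(-2 + E) = (-2 + E)*(2 + E))
m(d) = -42 + d*(2 + 2/d) (m(d) = (2*(1/d + 2/2))*d - 42 = (2*(1/d + 2*(½)))*d - 42 = (2*(1/d + 1))*d - 42 = (2*(1 + 1/d))*d - 42 = (2 + 2/d)*d - 42 = d*(2 + 2/d) - 42 = -42 + d*(2 + 2/d))
273*m(b(7)) = 273*(-40 + 2*(-4 + 7²)) = 273*(-40 + 2*(-4 + 49)) = 273*(-40 + 2*45) = 273*(-40 + 90) = 273*50 = 13650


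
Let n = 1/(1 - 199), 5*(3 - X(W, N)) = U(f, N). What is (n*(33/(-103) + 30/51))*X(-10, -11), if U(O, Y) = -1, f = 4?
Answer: -3752/866745 ≈ -0.0043288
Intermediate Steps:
X(W, N) = 16/5 (X(W, N) = 3 - ⅕*(-1) = 3 + ⅕ = 16/5)
n = -1/198 (n = 1/(-198) = -1/198 ≈ -0.0050505)
(n*(33/(-103) + 30/51))*X(-10, -11) = -(33/(-103) + 30/51)/198*(16/5) = -(33*(-1/103) + 30*(1/51))/198*(16/5) = -(-33/103 + 10/17)/198*(16/5) = -1/198*469/1751*(16/5) = -469/346698*16/5 = -3752/866745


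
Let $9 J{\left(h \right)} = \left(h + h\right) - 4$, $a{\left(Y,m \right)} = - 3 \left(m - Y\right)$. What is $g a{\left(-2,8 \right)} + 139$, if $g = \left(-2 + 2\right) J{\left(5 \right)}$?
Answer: $139$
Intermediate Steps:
$a{\left(Y,m \right)} = - 3 m + 3 Y$
$J{\left(h \right)} = - \frac{4}{9} + \frac{2 h}{9}$ ($J{\left(h \right)} = \frac{\left(h + h\right) - 4}{9} = \frac{2 h - 4}{9} = \frac{-4 + 2 h}{9} = - \frac{4}{9} + \frac{2 h}{9}$)
$g = 0$ ($g = \left(-2 + 2\right) \left(- \frac{4}{9} + \frac{2}{9} \cdot 5\right) = 0 \left(- \frac{4}{9} + \frac{10}{9}\right) = 0 \cdot \frac{2}{3} = 0$)
$g a{\left(-2,8 \right)} + 139 = 0 \left(\left(-3\right) 8 + 3 \left(-2\right)\right) + 139 = 0 \left(-24 - 6\right) + 139 = 0 \left(-30\right) + 139 = 0 + 139 = 139$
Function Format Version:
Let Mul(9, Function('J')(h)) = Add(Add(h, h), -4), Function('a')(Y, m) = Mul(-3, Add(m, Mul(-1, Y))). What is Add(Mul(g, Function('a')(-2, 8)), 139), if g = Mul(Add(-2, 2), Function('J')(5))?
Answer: 139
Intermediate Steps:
Function('a')(Y, m) = Add(Mul(-3, m), Mul(3, Y))
Function('J')(h) = Add(Rational(-4, 9), Mul(Rational(2, 9), h)) (Function('J')(h) = Mul(Rational(1, 9), Add(Add(h, h), -4)) = Mul(Rational(1, 9), Add(Mul(2, h), -4)) = Mul(Rational(1, 9), Add(-4, Mul(2, h))) = Add(Rational(-4, 9), Mul(Rational(2, 9), h)))
g = 0 (g = Mul(Add(-2, 2), Add(Rational(-4, 9), Mul(Rational(2, 9), 5))) = Mul(0, Add(Rational(-4, 9), Rational(10, 9))) = Mul(0, Rational(2, 3)) = 0)
Add(Mul(g, Function('a')(-2, 8)), 139) = Add(Mul(0, Add(Mul(-3, 8), Mul(3, -2))), 139) = Add(Mul(0, Add(-24, -6)), 139) = Add(Mul(0, -30), 139) = Add(0, 139) = 139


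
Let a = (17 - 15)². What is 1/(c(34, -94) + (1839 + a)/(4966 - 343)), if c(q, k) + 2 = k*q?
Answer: -4623/14782511 ≈ -0.00031273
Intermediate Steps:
a = 4 (a = 2² = 4)
c(q, k) = -2 + k*q
1/(c(34, -94) + (1839 + a)/(4966 - 343)) = 1/((-2 - 94*34) + (1839 + 4)/(4966 - 343)) = 1/((-2 - 3196) + 1843/4623) = 1/(-3198 + 1843*(1/4623)) = 1/(-3198 + 1843/4623) = 1/(-14782511/4623) = -4623/14782511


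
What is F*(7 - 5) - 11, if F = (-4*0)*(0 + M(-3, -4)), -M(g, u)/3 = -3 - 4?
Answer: -11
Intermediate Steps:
M(g, u) = 21 (M(g, u) = -3*(-3 - 4) = -3*(-7) = 21)
F = 0 (F = (-4*0)*(0 + 21) = 0*21 = 0)
F*(7 - 5) - 11 = 0*(7 - 5) - 11 = 0*2 - 11 = 0 - 11 = -11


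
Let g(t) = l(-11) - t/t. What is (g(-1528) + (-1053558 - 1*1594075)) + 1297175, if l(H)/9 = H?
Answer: -1350558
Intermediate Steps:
l(H) = 9*H
g(t) = -100 (g(t) = 9*(-11) - t/t = -99 - 1*1 = -99 - 1 = -100)
(g(-1528) + (-1053558 - 1*1594075)) + 1297175 = (-100 + (-1053558 - 1*1594075)) + 1297175 = (-100 + (-1053558 - 1594075)) + 1297175 = (-100 - 2647633) + 1297175 = -2647733 + 1297175 = -1350558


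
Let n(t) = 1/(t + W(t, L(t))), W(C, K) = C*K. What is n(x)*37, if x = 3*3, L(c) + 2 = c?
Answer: 37/72 ≈ 0.51389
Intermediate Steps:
L(c) = -2 + c
x = 9
n(t) = 1/(t + t*(-2 + t))
n(x)*37 = (1/(9*(-1 + 9)))*37 = ((⅑)/8)*37 = ((⅑)*(⅛))*37 = (1/72)*37 = 37/72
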